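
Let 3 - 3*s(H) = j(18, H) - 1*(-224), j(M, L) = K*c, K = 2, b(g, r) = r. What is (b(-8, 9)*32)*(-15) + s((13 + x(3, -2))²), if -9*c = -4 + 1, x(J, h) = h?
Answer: -39545/9 ≈ -4393.9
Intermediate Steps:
c = ⅓ (c = -(-4 + 1)/9 = -⅑*(-3) = ⅓ ≈ 0.33333)
j(M, L) = ⅔ (j(M, L) = 2*(⅓) = ⅔)
s(H) = -665/9 (s(H) = 1 - (⅔ - 1*(-224))/3 = 1 - (⅔ + 224)/3 = 1 - ⅓*674/3 = 1 - 674/9 = -665/9)
(b(-8, 9)*32)*(-15) + s((13 + x(3, -2))²) = (9*32)*(-15) - 665/9 = 288*(-15) - 665/9 = -4320 - 665/9 = -39545/9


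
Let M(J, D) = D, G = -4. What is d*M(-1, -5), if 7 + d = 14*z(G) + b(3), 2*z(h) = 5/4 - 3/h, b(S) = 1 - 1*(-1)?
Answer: -45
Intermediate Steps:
b(S) = 2 (b(S) = 1 + 1 = 2)
z(h) = 5/8 - 3/(2*h) (z(h) = (5/4 - 3/h)/2 = 5/8 - 3/(2*h))
d = 9 (d = -7 + (14*((1/8)*(-12 + 5*(-4))/(-4)) + 2) = -7 + (14*((1/8)*(-1/4)*(-12 - 20)) + 2) = -7 + (14*((1/8)*(-1/4)*(-32)) + 2) = -7 + (14*1 + 2) = -7 + (14 + 2) = -7 + 16 = 9)
d*M(-1, -5) = 9*(-5) = -45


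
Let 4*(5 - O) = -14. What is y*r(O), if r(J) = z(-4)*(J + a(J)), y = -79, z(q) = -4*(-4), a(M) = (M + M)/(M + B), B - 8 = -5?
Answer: -290088/23 ≈ -12613.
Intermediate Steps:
B = 3 (B = 8 - 5 = 3)
a(M) = 2*M/(3 + M) (a(M) = (M + M)/(M + 3) = (2*M)/(3 + M) = 2*M/(3 + M))
z(q) = 16
O = 17/2 (O = 5 - 1/4*(-14) = 5 + 7/2 = 17/2 ≈ 8.5000)
r(J) = 16*J + 32*J/(3 + J) (r(J) = 16*(J + 2*J/(3 + J)) = 16*J + 32*J/(3 + J))
y*r(O) = -1264*17*(5 + 17/2)/(2*(3 + 17/2)) = -1264*17*27/(2*23/2*2) = -1264*17*2*27/(2*23*2) = -79*3672/23 = -290088/23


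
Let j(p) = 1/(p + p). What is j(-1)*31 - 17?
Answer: -65/2 ≈ -32.500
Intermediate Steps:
j(p) = 1/(2*p)
j(-1)*31 - 17 = ((1/2)/(-1))*31 - 17 = ((1/2)*(-1))*31 - 17 = -1/2*31 - 17 = -31/2 - 17 = -65/2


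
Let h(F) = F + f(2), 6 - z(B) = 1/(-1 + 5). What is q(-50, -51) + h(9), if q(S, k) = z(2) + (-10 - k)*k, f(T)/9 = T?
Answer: -8233/4 ≈ -2058.3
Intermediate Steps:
z(B) = 23/4 (z(B) = 6 - 1/(-1 + 5) = 6 - 1/4 = 6 - 1*¼ = 6 - ¼ = 23/4)
f(T) = 9*T
h(F) = 18 + F (h(F) = F + 9*2 = F + 18 = 18 + F)
q(S, k) = 23/4 + k*(-10 - k) (q(S, k) = 23/4 + (-10 - k)*k = 23/4 + k*(-10 - k))
q(-50, -51) + h(9) = (23/4 - 1*(-51)² - 10*(-51)) + (18 + 9) = (23/4 - 1*2601 + 510) + 27 = (23/4 - 2601 + 510) + 27 = -8341/4 + 27 = -8233/4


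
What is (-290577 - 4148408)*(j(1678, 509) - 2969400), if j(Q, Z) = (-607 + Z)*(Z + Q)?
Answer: 14132511958110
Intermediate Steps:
j(Q, Z) = (-607 + Z)*(Q + Z)
(-290577 - 4148408)*(j(1678, 509) - 2969400) = (-290577 - 4148408)*((509² - 607*1678 - 607*509 + 1678*509) - 2969400) = -4438985*((259081 - 1018546 - 308963 + 854102) - 2969400) = -4438985*(-214326 - 2969400) = -4438985*(-3183726) = 14132511958110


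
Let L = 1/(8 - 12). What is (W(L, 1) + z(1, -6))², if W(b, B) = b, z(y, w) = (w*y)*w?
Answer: 20449/16 ≈ 1278.1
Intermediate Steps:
z(y, w) = y*w²
L = -¼ (L = 1/(-4) = -¼ ≈ -0.25000)
(W(L, 1) + z(1, -6))² = (-¼ + 1*(-6)²)² = (-¼ + 1*36)² = (-¼ + 36)² = (143/4)² = 20449/16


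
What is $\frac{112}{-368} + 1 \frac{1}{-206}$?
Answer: $- \frac{1465}{4738} \approx -0.3092$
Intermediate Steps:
$\frac{112}{-368} + 1 \frac{1}{-206} = 112 \left(- \frac{1}{368}\right) + 1 \left(- \frac{1}{206}\right) = - \frac{7}{23} - \frac{1}{206} = - \frac{1465}{4738}$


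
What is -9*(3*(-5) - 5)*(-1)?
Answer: -180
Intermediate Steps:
-9*(3*(-5) - 5)*(-1) = -9*(-15 - 5)*(-1) = -9*(-20)*(-1) = 180*(-1) = -180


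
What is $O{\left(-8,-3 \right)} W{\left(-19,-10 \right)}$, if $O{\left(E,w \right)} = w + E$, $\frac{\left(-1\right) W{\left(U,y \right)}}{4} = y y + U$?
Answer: $3564$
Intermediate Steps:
$W{\left(U,y \right)} = - 4 U - 4 y^{2}$ ($W{\left(U,y \right)} = - 4 \left(y y + U\right) = - 4 \left(y^{2} + U\right) = - 4 \left(U + y^{2}\right) = - 4 U - 4 y^{2}$)
$O{\left(E,w \right)} = E + w$
$O{\left(-8,-3 \right)} W{\left(-19,-10 \right)} = \left(-8 - 3\right) \left(\left(-4\right) \left(-19\right) - 4 \left(-10\right)^{2}\right) = - 11 \left(76 - 400\right) = \left(-11\right) \left(-324\right) = 3564$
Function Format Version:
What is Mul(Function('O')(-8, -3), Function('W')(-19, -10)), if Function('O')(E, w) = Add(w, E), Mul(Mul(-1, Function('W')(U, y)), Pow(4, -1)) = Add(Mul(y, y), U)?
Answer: 3564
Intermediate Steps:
Function('W')(U, y) = Add(Mul(-4, U), Mul(-4, Pow(y, 2))) (Function('W')(U, y) = Mul(-4, Add(Mul(y, y), U)) = Mul(-4, Add(Pow(y, 2), U)) = Mul(-4, Add(U, Pow(y, 2))) = Add(Mul(-4, U), Mul(-4, Pow(y, 2))))
Function('O')(E, w) = Add(E, w)
Mul(Function('O')(-8, -3), Function('W')(-19, -10)) = Mul(Add(-8, -3), Add(Mul(-4, -19), Mul(-4, Pow(-10, 2)))) = Mul(-11, Add(76, Mul(-4, 100))) = Mul(-11, Add(76, -400)) = Mul(-11, -324) = 3564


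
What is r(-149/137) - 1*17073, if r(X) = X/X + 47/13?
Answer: -221889/13 ≈ -17068.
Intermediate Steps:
r(X) = 60/13 (r(X) = 1 + 47*(1/13) = 1 + 47/13 = 60/13)
r(-149/137) - 1*17073 = 60/13 - 1*17073 = 60/13 - 17073 = -221889/13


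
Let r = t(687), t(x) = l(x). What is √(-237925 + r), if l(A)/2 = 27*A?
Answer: I*√200827 ≈ 448.14*I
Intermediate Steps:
l(A) = 54*A (l(A) = 2*(27*A) = 54*A)
t(x) = 54*x
r = 37098 (r = 54*687 = 37098)
√(-237925 + r) = √(-237925 + 37098) = √(-200827) = I*√200827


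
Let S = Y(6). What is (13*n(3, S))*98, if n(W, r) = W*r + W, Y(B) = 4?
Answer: 19110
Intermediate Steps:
S = 4
n(W, r) = W + W*r
(13*n(3, S))*98 = (13*(3*(1 + 4)))*98 = (13*(3*5))*98 = (13*15)*98 = 195*98 = 19110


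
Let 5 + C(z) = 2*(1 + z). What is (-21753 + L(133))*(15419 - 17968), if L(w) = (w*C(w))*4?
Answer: -301197487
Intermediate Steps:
C(z) = -3 + 2*z (C(z) = -5 + 2*(1 + z) = -5 + (2 + 2*z) = -3 + 2*z)
L(w) = 4*w*(-3 + 2*w) (L(w) = (w*(-3 + 2*w))*4 = 4*w*(-3 + 2*w))
(-21753 + L(133))*(15419 - 17968) = (-21753 + 4*133*(-3 + 2*133))*(15419 - 17968) = (-21753 + 4*133*(-3 + 266))*(-2549) = (-21753 + 4*133*263)*(-2549) = (-21753 + 139916)*(-2549) = 118163*(-2549) = -301197487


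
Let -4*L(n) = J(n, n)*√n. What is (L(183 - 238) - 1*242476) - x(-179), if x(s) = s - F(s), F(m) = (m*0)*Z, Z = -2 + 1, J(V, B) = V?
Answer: -242297 + 55*I*√55/4 ≈ -2.423e+5 + 101.97*I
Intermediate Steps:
Z = -1
F(m) = 0 (F(m) = (m*0)*(-1) = 0*(-1) = 0)
x(s) = s (x(s) = s - 1*0 = s + 0 = s)
L(n) = -n^(3/2)/4 (L(n) = -n*√n/4 = -n^(3/2)/4)
(L(183 - 238) - 1*242476) - x(-179) = (-(183 - 238)^(3/2)/4 - 1*242476) - 1*(-179) = (-(-55)*I*√55/4 - 242476) + 179 = (55*I*√55/4 - 242476) + 179 = (-242476 + 55*I*√55/4) + 179 = -242297 + 55*I*√55/4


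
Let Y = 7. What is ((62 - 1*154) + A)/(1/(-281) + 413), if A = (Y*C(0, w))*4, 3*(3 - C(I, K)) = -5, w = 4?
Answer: 8149/87039 ≈ 0.093625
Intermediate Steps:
C(I, K) = 14/3 (C(I, K) = 3 - ⅓*(-5) = 3 + 5/3 = 14/3)
A = 392/3 (A = (7*(14/3))*4 = (98/3)*4 = 392/3 ≈ 130.67)
((62 - 1*154) + A)/(1/(-281) + 413) = ((62 - 1*154) + 392/3)/(1/(-281) + 413) = ((62 - 154) + 392/3)/(-1/281 + 413) = (-92 + 392/3)/(116052/281) = (116/3)*(281/116052) = 8149/87039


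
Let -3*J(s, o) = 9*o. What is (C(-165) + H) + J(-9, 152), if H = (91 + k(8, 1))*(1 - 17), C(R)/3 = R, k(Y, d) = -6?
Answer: -2311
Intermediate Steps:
C(R) = 3*R
J(s, o) = -3*o
H = -1360 (H = (91 - 6)*(1 - 17) = 85*(-16) = -1360)
(C(-165) + H) + J(-9, 152) = (3*(-165) - 1360) - 3*152 = (-495 - 1360) - 456 = -1855 - 456 = -2311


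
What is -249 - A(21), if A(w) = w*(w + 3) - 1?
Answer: -752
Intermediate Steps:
A(w) = -1 + w*(3 + w) (A(w) = w*(3 + w) - 1 = -1 + w*(3 + w))
-249 - A(21) = -249 - (-1 + 21² + 3*21) = -249 - (-1 + 441 + 63) = -249 - 1*503 = -249 - 503 = -752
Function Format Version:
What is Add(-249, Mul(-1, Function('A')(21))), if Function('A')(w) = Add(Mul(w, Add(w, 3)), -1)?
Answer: -752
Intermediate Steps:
Function('A')(w) = Add(-1, Mul(w, Add(3, w))) (Function('A')(w) = Add(Mul(w, Add(3, w)), -1) = Add(-1, Mul(w, Add(3, w))))
Add(-249, Mul(-1, Function('A')(21))) = Add(-249, Mul(-1, Add(-1, Pow(21, 2), Mul(3, 21)))) = Add(-249, Mul(-1, Add(-1, 441, 63))) = Add(-249, Mul(-1, 503)) = Add(-249, -503) = -752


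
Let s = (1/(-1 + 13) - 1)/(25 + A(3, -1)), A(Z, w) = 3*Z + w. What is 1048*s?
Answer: -262/9 ≈ -29.111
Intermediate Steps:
A(Z, w) = w + 3*Z
s = -1/36 (s = (1/(-1 + 13) - 1)/(25 + (-1 + 3*3)) = (1/12 - 1)/(25 + (-1 + 9)) = (1/12 - 1)/(25 + 8) = -11/12/33 = -11/12*1/33 = -1/36 ≈ -0.027778)
1048*s = 1048*(-1/36) = -262/9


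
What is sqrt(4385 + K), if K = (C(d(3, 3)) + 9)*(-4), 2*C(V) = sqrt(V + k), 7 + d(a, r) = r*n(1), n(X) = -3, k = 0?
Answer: sqrt(4349 - 8*I) ≈ 65.947 - 0.0607*I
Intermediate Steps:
d(a, r) = -7 - 3*r (d(a, r) = -7 + r*(-3) = -7 - 3*r)
C(V) = sqrt(V)/2 (C(V) = sqrt(V + 0)/2 = sqrt(V)/2)
K = -36 - 8*I (K = (sqrt(-7 - 3*3)/2 + 9)*(-4) = (sqrt(-7 - 9)/2 + 9)*(-4) = (sqrt(-16)/2 + 9)*(-4) = ((4*I)/2 + 9)*(-4) = (2*I + 9)*(-4) = (9 + 2*I)*(-4) = -36 - 8*I ≈ -36.0 - 8.0*I)
sqrt(4385 + K) = sqrt(4385 + (-36 - 8*I)) = sqrt(4349 - 8*I)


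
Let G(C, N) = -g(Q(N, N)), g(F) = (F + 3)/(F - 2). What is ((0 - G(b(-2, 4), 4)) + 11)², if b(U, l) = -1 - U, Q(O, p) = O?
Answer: 841/4 ≈ 210.25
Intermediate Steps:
g(F) = (3 + F)/(-2 + F)
G(C, N) = -(3 + N)/(-2 + N)
((0 - G(b(-2, 4), 4)) + 11)² = ((0 - (-3 - 1*4)/(-2 + 4)) + 11)² = ((0 - (-3 - 4)/2) + 11)² = ((0 - (-7)/2) + 11)² = ((0 - 1*(-7/2)) + 11)² = ((0 + 7/2) + 11)² = (7/2 + 11)² = (29/2)² = 841/4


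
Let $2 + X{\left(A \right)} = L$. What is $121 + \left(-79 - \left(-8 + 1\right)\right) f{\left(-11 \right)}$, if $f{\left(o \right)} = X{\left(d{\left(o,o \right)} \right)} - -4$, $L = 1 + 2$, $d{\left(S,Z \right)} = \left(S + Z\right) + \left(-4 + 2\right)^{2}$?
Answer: $-239$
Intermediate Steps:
$d{\left(S,Z \right)} = 4 + S + Z$ ($d{\left(S,Z \right)} = \left(S + Z\right) + \left(-2\right)^{2} = \left(S + Z\right) + 4 = 4 + S + Z$)
$L = 3$
$X{\left(A \right)} = 1$ ($X{\left(A \right)} = -2 + 3 = 1$)
$f{\left(o \right)} = 5$ ($f{\left(o \right)} = 1 - -4 = 1 + 4 = 5$)
$121 + \left(-79 - \left(-8 + 1\right)\right) f{\left(-11 \right)} = 121 + \left(-79 - \left(-8 + 1\right)\right) 5 = 121 + \left(-79 - -7\right) 5 = 121 + \left(-79 + 7\right) 5 = 121 - 360 = -239$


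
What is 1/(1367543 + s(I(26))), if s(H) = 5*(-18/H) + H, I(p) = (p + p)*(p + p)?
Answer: 1352/1852573899 ≈ 7.2980e-7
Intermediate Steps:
I(p) = 4*p² (I(p) = (2*p)*(2*p) = 4*p²)
s(H) = H - 90/H (s(H) = -90/H + H = H - 90/H)
1/(1367543 + s(I(26))) = 1/(1367543 + (4*26² - 90/(4*26²))) = 1/(1367543 + (4*676 - 90/(4*676))) = 1/(1367543 + (2704 - 90/2704)) = 1/(1367543 + (2704 - 90*1/2704)) = 1/(1367543 + (2704 - 45/1352)) = 1/(1367543 + 3655763/1352) = 1/(1852573899/1352) = 1352/1852573899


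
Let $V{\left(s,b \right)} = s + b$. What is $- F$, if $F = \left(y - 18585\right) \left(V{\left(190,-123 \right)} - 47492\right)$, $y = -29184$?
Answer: $-2265444825$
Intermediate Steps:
$V{\left(s,b \right)} = b + s$
$F = 2265444825$ ($F = \left(-29184 - 18585\right) \left(\left(-123 + 190\right) - 47492\right) = - 47769 \left(67 - 47492\right) = \left(-47769\right) \left(-47425\right) = 2265444825$)
$- F = \left(-1\right) 2265444825 = -2265444825$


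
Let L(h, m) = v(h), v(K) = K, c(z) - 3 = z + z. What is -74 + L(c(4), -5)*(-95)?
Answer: -1119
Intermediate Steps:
c(z) = 3 + 2*z (c(z) = 3 + (z + z) = 3 + 2*z)
L(h, m) = h
-74 + L(c(4), -5)*(-95) = -74 + (3 + 2*4)*(-95) = -74 + (3 + 8)*(-95) = -74 + 11*(-95) = -74 - 1045 = -1119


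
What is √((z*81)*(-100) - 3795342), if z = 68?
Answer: I*√4346142 ≈ 2084.7*I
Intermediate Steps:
√((z*81)*(-100) - 3795342) = √((68*81)*(-100) - 3795342) = √(5508*(-100) - 3795342) = √(-550800 - 3795342) = √(-4346142) = I*√4346142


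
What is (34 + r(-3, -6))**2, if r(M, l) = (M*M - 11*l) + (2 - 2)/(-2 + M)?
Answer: 11881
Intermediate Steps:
r(M, l) = M**2 - 11*l (r(M, l) = (M**2 - 11*l) + 0/(-2 + M) = (M**2 - 11*l) + 0 = M**2 - 11*l)
(34 + r(-3, -6))**2 = (34 + ((-3)**2 - 11*(-6)))**2 = (34 + (9 + 66))**2 = (34 + 75)**2 = 109**2 = 11881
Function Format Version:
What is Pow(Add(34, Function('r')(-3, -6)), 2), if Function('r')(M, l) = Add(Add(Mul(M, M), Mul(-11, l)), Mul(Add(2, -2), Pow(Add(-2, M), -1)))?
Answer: 11881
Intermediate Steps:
Function('r')(M, l) = Add(Pow(M, 2), Mul(-11, l)) (Function('r')(M, l) = Add(Add(Pow(M, 2), Mul(-11, l)), Mul(0, Pow(Add(-2, M), -1))) = Add(Add(Pow(M, 2), Mul(-11, l)), 0) = Add(Pow(M, 2), Mul(-11, l)))
Pow(Add(34, Function('r')(-3, -6)), 2) = Pow(Add(34, Add(Pow(-3, 2), Mul(-11, -6))), 2) = Pow(Add(34, Add(9, 66)), 2) = Pow(Add(34, 75), 2) = Pow(109, 2) = 11881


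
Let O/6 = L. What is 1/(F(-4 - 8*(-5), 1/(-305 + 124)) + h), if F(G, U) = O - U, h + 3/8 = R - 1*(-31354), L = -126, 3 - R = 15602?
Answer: 1448/21718017 ≈ 6.6673e-5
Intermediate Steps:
R = -15599 (R = 3 - 1*15602 = 3 - 15602 = -15599)
h = 126037/8 (h = -3/8 + (-15599 - 1*(-31354)) = -3/8 + (-15599 + 31354) = -3/8 + 15755 = 126037/8 ≈ 15755.)
O = -756 (O = 6*(-126) = -756)
F(G, U) = -756 - U
1/(F(-4 - 8*(-5), 1/(-305 + 124)) + h) = 1/((-756 - 1/(-305 + 124)) + 126037/8) = 1/((-756 - 1/(-181)) + 126037/8) = 1/((-756 - 1*(-1/181)) + 126037/8) = 1/((-756 + 1/181) + 126037/8) = 1/(-136835/181 + 126037/8) = 1/(21718017/1448) = 1448/21718017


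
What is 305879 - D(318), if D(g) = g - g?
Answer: 305879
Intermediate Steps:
D(g) = 0
305879 - D(318) = 305879 - 1*0 = 305879 + 0 = 305879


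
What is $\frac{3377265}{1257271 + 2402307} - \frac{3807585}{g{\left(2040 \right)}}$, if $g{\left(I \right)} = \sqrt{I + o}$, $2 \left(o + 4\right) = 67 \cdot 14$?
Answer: $\frac{3377265}{3659578} - \frac{253839 \sqrt{2505}}{167} \approx -76075.0$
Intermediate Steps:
$o = 465$ ($o = -4 + \frac{67 \cdot 14}{2} = -4 + \frac{1}{2} \cdot 938 = -4 + 469 = 465$)
$g{\left(I \right)} = \sqrt{465 + I}$ ($g{\left(I \right)} = \sqrt{I + 465} = \sqrt{465 + I}$)
$\frac{3377265}{1257271 + 2402307} - \frac{3807585}{g{\left(2040 \right)}} = \frac{3377265}{1257271 + 2402307} - \frac{3807585}{\sqrt{465 + 2040}} = \frac{3377265}{3659578} - \frac{3807585}{\sqrt{2505}} = 3377265 \cdot \frac{1}{3659578} - 3807585 \frac{\sqrt{2505}}{2505} = \frac{3377265}{3659578} - \frac{253839 \sqrt{2505}}{167}$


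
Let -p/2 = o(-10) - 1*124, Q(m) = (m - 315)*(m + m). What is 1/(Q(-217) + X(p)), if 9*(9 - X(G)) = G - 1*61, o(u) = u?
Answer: 1/230874 ≈ 4.3314e-6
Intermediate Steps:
Q(m) = 2*m*(-315 + m) (Q(m) = (-315 + m)*(2*m) = 2*m*(-315 + m))
p = 268 (p = -2*(-10 - 1*124) = -2*(-10 - 124) = -2*(-134) = 268)
X(G) = 142/9 - G/9 (X(G) = 9 - (G - 1*61)/9 = 9 - (G - 61)/9 = 9 - (-61 + G)/9 = 9 + (61/9 - G/9) = 142/9 - G/9)
1/(Q(-217) + X(p)) = 1/(2*(-217)*(-315 - 217) + (142/9 - 1/9*268)) = 1/(2*(-217)*(-532) + (142/9 - 268/9)) = 1/(230888 - 14) = 1/230874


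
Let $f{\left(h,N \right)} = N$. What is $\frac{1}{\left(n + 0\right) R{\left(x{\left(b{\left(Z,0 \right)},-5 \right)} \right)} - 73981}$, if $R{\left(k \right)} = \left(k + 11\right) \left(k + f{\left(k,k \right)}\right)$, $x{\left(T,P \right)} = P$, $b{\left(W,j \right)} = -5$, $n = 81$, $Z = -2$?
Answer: $- \frac{1}{78841} \approx -1.2684 \cdot 10^{-5}$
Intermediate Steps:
$R{\left(k \right)} = 2 k \left(11 + k\right)$ ($R{\left(k \right)} = \left(k + 11\right) \left(k + k\right) = \left(11 + k\right) 2 k = 2 k \left(11 + k\right)$)
$\frac{1}{\left(n + 0\right) R{\left(x{\left(b{\left(Z,0 \right)},-5 \right)} \right)} - 73981} = \frac{1}{\left(81 + 0\right) 2 \left(-5\right) \left(11 - 5\right) - 73981} = \frac{1}{81 \cdot 2 \left(-5\right) 6 - 73981} = \frac{1}{81 \left(-60\right) - 73981} = \frac{1}{-4860 - 73981} = \frac{1}{-78841} = - \frac{1}{78841}$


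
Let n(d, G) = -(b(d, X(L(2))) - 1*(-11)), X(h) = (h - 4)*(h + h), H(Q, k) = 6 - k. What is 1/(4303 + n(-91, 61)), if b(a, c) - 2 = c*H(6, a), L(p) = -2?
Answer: 1/1962 ≈ 0.00050968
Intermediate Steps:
X(h) = 2*h*(-4 + h) (X(h) = (-4 + h)*(2*h) = 2*h*(-4 + h))
b(a, c) = 2 + c*(6 - a)
n(d, G) = -157 + 24*d (n(d, G) = -((2 - 2*(-2)*(-4 - 2)*(-6 + d)) - 1*(-11)) = -((2 - 2*(-2)*(-6)*(-6 + d)) + 11) = -((2 - 1*24*(-6 + d)) + 11) = -((2 + (144 - 24*d)) + 11) = -((146 - 24*d) + 11) = -(157 - 24*d) = -157 + 24*d)
1/(4303 + n(-91, 61)) = 1/(4303 + (-157 + 24*(-91))) = 1/(4303 + (-157 - 2184)) = 1/(4303 - 2341) = 1/1962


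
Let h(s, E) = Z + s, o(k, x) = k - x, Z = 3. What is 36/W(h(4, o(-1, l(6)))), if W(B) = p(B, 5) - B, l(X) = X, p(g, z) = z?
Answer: -18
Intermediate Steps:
h(s, E) = 3 + s
W(B) = 5 - B
36/W(h(4, o(-1, l(6)))) = 36/(5 - (3 + 4)) = 36/(5 - 1*7) = 36/(5 - 7) = 36/(-2) = 36*(-½) = -18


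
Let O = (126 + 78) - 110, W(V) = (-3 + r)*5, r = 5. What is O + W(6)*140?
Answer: 1494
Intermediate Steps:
W(V) = 10 (W(V) = (-3 + 5)*5 = 2*5 = 10)
O = 94 (O = 204 - 110 = 94)
O + W(6)*140 = 94 + 10*140 = 94 + 1400 = 1494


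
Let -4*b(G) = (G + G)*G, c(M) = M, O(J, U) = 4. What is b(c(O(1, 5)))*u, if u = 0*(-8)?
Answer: 0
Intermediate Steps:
b(G) = -G²/2 (b(G) = -(G + G)*G/4 = -2*G*G/4 = -G²/2)
u = 0
b(c(O(1, 5)))*u = -½*4²*0 = -½*16*0 = -8*0 = 0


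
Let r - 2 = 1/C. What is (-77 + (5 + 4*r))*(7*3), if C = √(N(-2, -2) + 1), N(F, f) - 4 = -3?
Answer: -1344 + 42*√2 ≈ -1284.6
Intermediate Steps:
N(F, f) = 1 (N(F, f) = 4 - 3 = 1)
C = √2 (C = √(1 + 1) = √2 ≈ 1.4142)
r = 2 + √2/2 (r = 2 + 1/(√2) = 2 + √2/2 ≈ 2.7071)
(-77 + (5 + 4*r))*(7*3) = (-77 + (5 + 4*(2 + √2/2)))*(7*3) = (-77 + (5 + (8 + 2*√2)))*21 = (-77 + (13 + 2*√2))*21 = (-64 + 2*√2)*21 = -1344 + 42*√2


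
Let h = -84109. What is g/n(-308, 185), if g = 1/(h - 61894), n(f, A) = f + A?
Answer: 1/17958369 ≈ 5.5684e-8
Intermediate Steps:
n(f, A) = A + f
g = -1/146003 (g = 1/(-84109 - 61894) = 1/(-146003) = -1/146003 ≈ -6.8492e-6)
g/n(-308, 185) = -1/(146003*(185 - 308)) = -1/146003/(-123) = -1/146003*(-1/123) = 1/17958369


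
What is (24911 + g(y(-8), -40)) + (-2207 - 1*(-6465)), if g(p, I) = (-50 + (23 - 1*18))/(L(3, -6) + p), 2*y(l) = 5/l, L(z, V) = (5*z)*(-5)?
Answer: 7029873/241 ≈ 29170.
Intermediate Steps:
L(z, V) = -25*z
y(l) = 5/(2*l) (y(l) = (5/l)/2 = 5/(2*l))
g(p, I) = -45/(-75 + p) (g(p, I) = (-50 + (23 - 1*18))/(-25*3 + p) = (-50 + (23 - 18))/(-75 + p) = (-50 + 5)/(-75 + p) = -45/(-75 + p))
(24911 + g(y(-8), -40)) + (-2207 - 1*(-6465)) = (24911 - 45/(-75 + (5/2)/(-8))) + (-2207 - 1*(-6465)) = (24911 - 45/(-75 + (5/2)*(-⅛))) + (-2207 + 6465) = (24911 - 45/(-75 - 5/16)) + 4258 = (24911 - 45/(-1205/16)) + 4258 = (24911 - 45*(-16/1205)) + 4258 = (24911 + 144/241) + 4258 = 6003695/241 + 4258 = 7029873/241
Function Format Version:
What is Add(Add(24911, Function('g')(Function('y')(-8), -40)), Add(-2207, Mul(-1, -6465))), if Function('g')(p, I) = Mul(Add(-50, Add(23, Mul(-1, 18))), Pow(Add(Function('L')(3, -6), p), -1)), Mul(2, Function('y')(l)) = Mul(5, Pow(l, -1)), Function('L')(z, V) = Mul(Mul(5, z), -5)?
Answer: Rational(7029873, 241) ≈ 29170.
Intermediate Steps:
Function('L')(z, V) = Mul(-25, z)
Function('y')(l) = Mul(Rational(5, 2), Pow(l, -1)) (Function('y')(l) = Mul(Rational(1, 2), Mul(5, Pow(l, -1))) = Mul(Rational(5, 2), Pow(l, -1)))
Function('g')(p, I) = Mul(-45, Pow(Add(-75, p), -1)) (Function('g')(p, I) = Mul(Add(-50, Add(23, Mul(-1, 18))), Pow(Add(Mul(-25, 3), p), -1)) = Mul(Add(-50, Add(23, -18)), Pow(Add(-75, p), -1)) = Mul(Add(-50, 5), Pow(Add(-75, p), -1)) = Mul(-45, Pow(Add(-75, p), -1)))
Add(Add(24911, Function('g')(Function('y')(-8), -40)), Add(-2207, Mul(-1, -6465))) = Add(Add(24911, Mul(-45, Pow(Add(-75, Mul(Rational(5, 2), Pow(-8, -1))), -1))), Add(-2207, Mul(-1, -6465))) = Add(Add(24911, Mul(-45, Pow(Add(-75, Mul(Rational(5, 2), Rational(-1, 8))), -1))), Add(-2207, 6465)) = Add(Add(24911, Mul(-45, Pow(Add(-75, Rational(-5, 16)), -1))), 4258) = Add(Add(24911, Mul(-45, Pow(Rational(-1205, 16), -1))), 4258) = Add(Add(24911, Mul(-45, Rational(-16, 1205))), 4258) = Add(Add(24911, Rational(144, 241)), 4258) = Add(Rational(6003695, 241), 4258) = Rational(7029873, 241)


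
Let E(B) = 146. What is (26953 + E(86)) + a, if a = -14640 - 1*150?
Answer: 12309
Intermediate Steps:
a = -14790 (a = -14640 - 150 = -14790)
(26953 + E(86)) + a = (26953 + 146) - 14790 = 27099 - 14790 = 12309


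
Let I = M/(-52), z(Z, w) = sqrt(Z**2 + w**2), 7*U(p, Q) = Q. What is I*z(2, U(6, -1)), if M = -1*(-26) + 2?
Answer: -sqrt(197)/13 ≈ -1.0797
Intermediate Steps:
U(p, Q) = Q/7
M = 28 (M = 26 + 2 = 28)
I = -7/13 (I = 28/(-52) = 28*(-1/52) = -7/13 ≈ -0.53846)
I*z(2, U(6, -1)) = -7*sqrt(2**2 + ((1/7)*(-1))**2)/13 = -7*sqrt(4 + (-1/7)**2)/13 = -7*sqrt(4 + 1/49)/13 = -sqrt(197)/13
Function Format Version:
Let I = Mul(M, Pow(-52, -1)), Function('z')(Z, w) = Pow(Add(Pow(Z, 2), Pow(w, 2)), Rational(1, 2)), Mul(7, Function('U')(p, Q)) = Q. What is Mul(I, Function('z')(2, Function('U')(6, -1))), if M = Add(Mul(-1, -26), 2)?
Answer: Mul(Rational(-1, 13), Pow(197, Rational(1, 2))) ≈ -1.0797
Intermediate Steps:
Function('U')(p, Q) = Mul(Rational(1, 7), Q)
M = 28 (M = Add(26, 2) = 28)
I = Rational(-7, 13) (I = Mul(28, Pow(-52, -1)) = Mul(28, Rational(-1, 52)) = Rational(-7, 13) ≈ -0.53846)
Mul(I, Function('z')(2, Function('U')(6, -1))) = Mul(Rational(-7, 13), Pow(Add(Pow(2, 2), Pow(Mul(Rational(1, 7), -1), 2)), Rational(1, 2))) = Mul(Rational(-7, 13), Pow(Add(4, Pow(Rational(-1, 7), 2)), Rational(1, 2))) = Mul(Rational(-7, 13), Pow(Add(4, Rational(1, 49)), Rational(1, 2))) = Mul(Rational(-7, 13), Pow(Rational(197, 49), Rational(1, 2))) = Mul(Rational(-7, 13), Mul(Rational(1, 7), Pow(197, Rational(1, 2)))) = Mul(Rational(-1, 13), Pow(197, Rational(1, 2)))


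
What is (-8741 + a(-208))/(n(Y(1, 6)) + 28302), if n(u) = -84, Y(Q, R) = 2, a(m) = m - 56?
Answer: -9005/28218 ≈ -0.31912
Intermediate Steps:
a(m) = -56 + m
(-8741 + a(-208))/(n(Y(1, 6)) + 28302) = (-8741 + (-56 - 208))/(-84 + 28302) = (-8741 - 264)/28218 = -9005*1/28218 = -9005/28218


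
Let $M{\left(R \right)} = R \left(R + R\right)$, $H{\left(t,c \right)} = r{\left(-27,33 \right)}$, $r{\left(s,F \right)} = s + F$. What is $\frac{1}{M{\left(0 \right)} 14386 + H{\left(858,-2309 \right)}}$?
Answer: $\frac{1}{6} \approx 0.16667$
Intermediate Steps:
$r{\left(s,F \right)} = F + s$
$H{\left(t,c \right)} = 6$ ($H{\left(t,c \right)} = 33 - 27 = 6$)
$M{\left(R \right)} = 2 R^{2}$ ($M{\left(R \right)} = R 2 R = 2 R^{2}$)
$\frac{1}{M{\left(0 \right)} 14386 + H{\left(858,-2309 \right)}} = \frac{1}{2 \cdot 0^{2} \cdot 14386 + 6} = \frac{1}{2 \cdot 0 \cdot 14386 + 6} = \frac{1}{0 \cdot 14386 + 6} = \frac{1}{0 + 6} = \frac{1}{6}$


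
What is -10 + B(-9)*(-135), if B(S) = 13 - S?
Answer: -2980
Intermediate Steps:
-10 + B(-9)*(-135) = -10 + (13 - 1*(-9))*(-135) = -10 + (13 + 9)*(-135) = -10 + 22*(-135) = -10 - 2970 = -2980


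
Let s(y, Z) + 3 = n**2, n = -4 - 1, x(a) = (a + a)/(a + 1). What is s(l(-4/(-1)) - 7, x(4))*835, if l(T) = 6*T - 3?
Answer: 18370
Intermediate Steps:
x(a) = 2*a/(1 + a) (x(a) = (2*a)/(1 + a) = 2*a/(1 + a))
l(T) = -3 + 6*T
n = -5
s(y, Z) = 22 (s(y, Z) = -3 + (-5)**2 = -3 + 25 = 22)
s(l(-4/(-1)) - 7, x(4))*835 = 22*835 = 18370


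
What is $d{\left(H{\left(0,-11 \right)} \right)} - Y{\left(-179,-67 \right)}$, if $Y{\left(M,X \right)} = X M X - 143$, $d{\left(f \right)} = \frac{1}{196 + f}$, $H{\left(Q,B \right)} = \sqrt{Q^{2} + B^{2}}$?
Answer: $\frac{166360519}{207} \approx 8.0367 \cdot 10^{5}$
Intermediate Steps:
$H{\left(Q,B \right)} = \sqrt{B^{2} + Q^{2}}$
$Y{\left(M,X \right)} = -143 + M X^{2}$ ($Y{\left(M,X \right)} = M X X - 143 = M X^{2} - 143 = -143 + M X^{2}$)
$d{\left(H{\left(0,-11 \right)} \right)} - Y{\left(-179,-67 \right)} = \frac{1}{196 + \sqrt{\left(-11\right)^{2} + 0^{2}}} - \left(-143 - 179 \left(-67\right)^{2}\right) = \frac{1}{196 + \sqrt{121 + 0}} - \left(-143 - 803531\right) = \frac{1}{196 + \sqrt{121}} - \left(-143 - 803531\right) = \frac{1}{196 + 11} - -803674 = \frac{1}{207} + 803674 = \frac{166360519}{207}$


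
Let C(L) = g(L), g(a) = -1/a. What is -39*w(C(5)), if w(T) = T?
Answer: 39/5 ≈ 7.8000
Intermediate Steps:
C(L) = -1/L
-39*w(C(5)) = -(-39)/5 = -39*(-⅕) = 39/5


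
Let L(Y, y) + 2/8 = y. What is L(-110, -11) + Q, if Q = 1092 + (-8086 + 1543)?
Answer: -21849/4 ≈ -5462.3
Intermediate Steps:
L(Y, y) = -¼ + y
Q = -5451 (Q = 1092 - 6543 = -5451)
L(-110, -11) + Q = (-¼ - 11) - 5451 = -45/4 - 5451 = -21849/4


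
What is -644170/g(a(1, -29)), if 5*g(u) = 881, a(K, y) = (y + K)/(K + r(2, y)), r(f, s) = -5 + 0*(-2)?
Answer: -3220850/881 ≈ -3655.9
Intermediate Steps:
r(f, s) = -5 (r(f, s) = -5 + 0 = -5)
a(K, y) = (K + y)/(-5 + K) (a(K, y) = (y + K)/(K - 5) = (K + y)/(-5 + K))
g(u) = 881/5 (g(u) = (⅕)*881 = 881/5)
-644170/g(a(1, -29)) = -644170/881/5 = -644170*5/881 = -3220850/881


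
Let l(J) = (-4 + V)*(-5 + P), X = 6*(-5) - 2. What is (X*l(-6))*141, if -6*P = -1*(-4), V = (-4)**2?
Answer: 306816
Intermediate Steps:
V = 16
P = -2/3 (P = -(-1)*(-4)/6 = -1/6*4 = -2/3 ≈ -0.66667)
X = -32 (X = -30 - 2 = -32)
l(J) = -68 (l(J) = (-4 + 16)*(-5 - 2/3) = 12*(-17/3) = -68)
(X*l(-6))*141 = -32*(-68)*141 = 2176*141 = 306816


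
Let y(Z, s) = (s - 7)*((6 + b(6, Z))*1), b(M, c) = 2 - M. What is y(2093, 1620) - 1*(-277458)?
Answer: 280684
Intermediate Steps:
y(Z, s) = -14 + 2*s (y(Z, s) = (s - 7)*((6 + (2 - 1*6))*1) = (-7 + s)*((6 + (2 - 6))*1) = (-7 + s)*((6 - 4)*1) = (-7 + s)*(2*1) = (-7 + s)*2 = -14 + 2*s)
y(2093, 1620) - 1*(-277458) = (-14 + 2*1620) - 1*(-277458) = (-14 + 3240) + 277458 = 3226 + 277458 = 280684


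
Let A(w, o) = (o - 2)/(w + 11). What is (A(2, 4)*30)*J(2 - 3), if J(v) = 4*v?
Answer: -240/13 ≈ -18.462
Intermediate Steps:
A(w, o) = (-2 + o)/(11 + w)
(A(2, 4)*30)*J(2 - 3) = (((-2 + 4)/(11 + 2))*30)*(4*(2 - 3)) = ((2/13)*30)*(4*(-1)) = (((1/13)*2)*30)*(-4) = ((2/13)*30)*(-4) = (60/13)*(-4) = -240/13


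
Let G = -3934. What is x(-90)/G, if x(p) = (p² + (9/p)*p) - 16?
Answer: -8093/3934 ≈ -2.0572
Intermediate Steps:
x(p) = -7 + p² (x(p) = (p² + 9) - 16 = (9 + p²) - 16 = -7 + p²)
x(-90)/G = (-7 + (-90)²)/(-3934) = (-7 + 8100)*(-1/3934) = 8093*(-1/3934) = -8093/3934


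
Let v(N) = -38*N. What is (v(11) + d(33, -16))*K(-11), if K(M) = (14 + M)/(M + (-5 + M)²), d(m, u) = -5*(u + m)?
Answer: -1509/245 ≈ -6.1592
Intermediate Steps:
d(m, u) = -5*m - 5*u (d(m, u) = -5*(m + u) = -5*m - 5*u)
K(M) = (14 + M)/(M + (-5 + M)²)
(v(11) + d(33, -16))*K(-11) = (-38*11 + (-5*33 - 5*(-16)))*((14 - 11)/(-11 + (-5 - 11)²)) = (-418 + (-165 + 80))*(3/(-11 + (-16)²)) = (-418 - 85)*(3/(-11 + 256)) = -503*3/245 = -1509/245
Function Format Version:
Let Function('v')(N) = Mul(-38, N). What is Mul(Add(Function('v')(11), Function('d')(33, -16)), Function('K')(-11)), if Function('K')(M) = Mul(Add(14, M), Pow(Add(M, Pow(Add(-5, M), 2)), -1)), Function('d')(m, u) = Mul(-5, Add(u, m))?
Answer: Rational(-1509, 245) ≈ -6.1592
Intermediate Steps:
Function('d')(m, u) = Add(Mul(-5, m), Mul(-5, u)) (Function('d')(m, u) = Mul(-5, Add(m, u)) = Add(Mul(-5, m), Mul(-5, u)))
Function('K')(M) = Mul(Pow(Add(M, Pow(Add(-5, M), 2)), -1), Add(14, M))
Mul(Add(Function('v')(11), Function('d')(33, -16)), Function('K')(-11)) = Mul(Add(Mul(-38, 11), Add(Mul(-5, 33), Mul(-5, -16))), Mul(Pow(Add(-11, Pow(Add(-5, -11), 2)), -1), Add(14, -11))) = Mul(Add(-418, Add(-165, 80)), Mul(Pow(Add(-11, Pow(-16, 2)), -1), 3)) = Mul(Add(-418, -85), Mul(Pow(Add(-11, 256), -1), 3)) = Mul(-503, Mul(Pow(245, -1), 3)) = Mul(-503, Mul(Rational(1, 245), 3)) = Mul(-503, Rational(3, 245)) = Rational(-1509, 245)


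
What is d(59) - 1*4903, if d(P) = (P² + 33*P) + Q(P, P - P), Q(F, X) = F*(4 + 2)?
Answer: 879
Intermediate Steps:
Q(F, X) = 6*F (Q(F, X) = F*6 = 6*F)
d(P) = P² + 39*P (d(P) = (P² + 33*P) + 6*P = P² + 39*P)
d(59) - 1*4903 = 59*(39 + 59) - 1*4903 = 59*98 - 4903 = 5782 - 4903 = 879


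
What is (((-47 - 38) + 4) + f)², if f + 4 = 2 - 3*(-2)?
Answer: 5929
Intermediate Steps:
f = 4 (f = -4 + (2 - 3*(-2)) = -4 + (2 + 6) = -4 + 8 = 4)
(((-47 - 38) + 4) + f)² = (((-47 - 38) + 4) + 4)² = ((-85 + 4) + 4)² = (-81 + 4)² = (-77)² = 5929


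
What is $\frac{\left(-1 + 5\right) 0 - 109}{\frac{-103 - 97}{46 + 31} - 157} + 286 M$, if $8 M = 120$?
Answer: $\frac{52728203}{12289} \approx 4290.7$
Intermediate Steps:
$M = 15$ ($M = \frac{1}{8} \cdot 120 = 15$)
$\frac{\left(-1 + 5\right) 0 - 109}{\frac{-103 - 97}{46 + 31} - 157} + 286 M = \frac{\left(-1 + 5\right) 0 - 109}{\frac{-103 - 97}{46 + 31} - 157} + 286 \cdot 15 = \frac{4 \cdot 0 - 109}{- \frac{200}{77} - 157} + 4290 = \frac{0 - 109}{\left(-200\right) \frac{1}{77} - 157} + 4290 = - \frac{109}{- \frac{200}{77} - 157} + 4290 = - \frac{109}{- \frac{12289}{77}} + 4290 = \left(-109\right) \left(- \frac{77}{12289}\right) + 4290 = \frac{8393}{12289} + 4290 = \frac{52728203}{12289}$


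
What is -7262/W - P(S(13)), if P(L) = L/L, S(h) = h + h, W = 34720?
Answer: -20991/17360 ≈ -1.2092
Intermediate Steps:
S(h) = 2*h
P(L) = 1
-7262/W - P(S(13)) = -7262/34720 - 1*1 = -7262*1/34720 - 1 = -3631/17360 - 1 = -20991/17360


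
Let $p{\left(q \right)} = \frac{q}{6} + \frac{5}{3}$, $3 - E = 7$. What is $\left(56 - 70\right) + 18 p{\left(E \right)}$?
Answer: $4$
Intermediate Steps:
$E = -4$ ($E = 3 - 7 = -4$)
$p{\left(q \right)} = \frac{5}{3} + \frac{q}{6}$ ($p{\left(q \right)} = q \frac{1}{6} + 5 \cdot \frac{1}{3} = \frac{q}{6} + \frac{5}{3} = \frac{5}{3} + \frac{q}{6}$)
$\left(56 - 70\right) + 18 p{\left(E \right)} = \left(56 - 70\right) + 18 \left(\frac{5}{3} + \frac{1}{6} \left(-4\right)\right) = \left(56 - 70\right) + 18 \left(\frac{5}{3} - \frac{2}{3}\right) = -14 + 18 \cdot 1 = -14 + 18 = 4$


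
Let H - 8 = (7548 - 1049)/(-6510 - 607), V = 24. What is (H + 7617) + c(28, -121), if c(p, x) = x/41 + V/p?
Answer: 15568522345/2042579 ≈ 7622.0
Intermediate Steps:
c(p, x) = 24/p + x/41 (c(p, x) = x/41 + 24/p = 24/p + x/41)
H = 50437/7117 (H = 8 + (7548 - 1049)/(-6510 - 607) = 8 + 6499/(-7117) = 8 + 6499*(-1/7117) = 8 - 6499/7117 = 50437/7117 ≈ 7.0868)
(H + 7617) + c(28, -121) = (50437/7117 + 7617) + (24/28 + (1/41)*(-121)) = 54260626/7117 + (24*(1/28) - 121/41) = 54260626/7117 + (6/7 - 121/41) = 54260626/7117 - 601/287 = 15568522345/2042579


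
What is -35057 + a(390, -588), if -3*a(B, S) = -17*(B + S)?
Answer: -36179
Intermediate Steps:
a(B, S) = 17*B/3 + 17*S/3 (a(B, S) = -(-17)*(B + S)/3 = -(-17*B - 17*S)/3 = 17*B/3 + 17*S/3)
-35057 + a(390, -588) = -35057 + ((17/3)*390 + (17/3)*(-588)) = -35057 + (2210 - 3332) = -35057 - 1122 = -36179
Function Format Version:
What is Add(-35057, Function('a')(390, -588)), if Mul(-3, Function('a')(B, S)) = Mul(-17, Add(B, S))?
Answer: -36179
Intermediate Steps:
Function('a')(B, S) = Add(Mul(Rational(17, 3), B), Mul(Rational(17, 3), S)) (Function('a')(B, S) = Mul(Rational(-1, 3), Mul(-17, Add(B, S))) = Mul(Rational(-1, 3), Add(Mul(-17, B), Mul(-17, S))) = Add(Mul(Rational(17, 3), B), Mul(Rational(17, 3), S)))
Add(-35057, Function('a')(390, -588)) = Add(-35057, Add(Mul(Rational(17, 3), 390), Mul(Rational(17, 3), -588))) = Add(-35057, Add(2210, -3332)) = Add(-35057, -1122) = -36179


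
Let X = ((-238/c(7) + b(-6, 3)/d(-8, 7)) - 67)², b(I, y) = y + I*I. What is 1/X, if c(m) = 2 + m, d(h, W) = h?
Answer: 5184/50112241 ≈ 0.00010345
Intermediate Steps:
b(I, y) = y + I²
X = 50112241/5184 (X = ((-238/(2 + 7) + (3 + (-6)²)/(-8)) - 67)² = ((-238/9 + (3 + 36)*(-⅛)) - 67)² = ((-238*⅑ + 39*(-⅛)) - 67)² = ((-238/9 - 39/8) - 67)² = (-2255/72 - 67)² = (-7079/72)² = 50112241/5184 ≈ 9666.7)
1/X = 1/(50112241/5184) = 5184/50112241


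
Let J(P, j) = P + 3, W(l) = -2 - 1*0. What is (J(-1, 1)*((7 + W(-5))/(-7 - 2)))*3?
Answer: -10/3 ≈ -3.3333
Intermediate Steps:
W(l) = -2 (W(l) = -2 + 0 = -2)
J(P, j) = 3 + P
(J(-1, 1)*((7 + W(-5))/(-7 - 2)))*3 = ((3 - 1)*((7 - 2)/(-7 - 2)))*3 = (2*(5/(-9)))*3 = (2*(5*(-⅑)))*3 = (2*(-5/9))*3 = -10/9*3 = -10/3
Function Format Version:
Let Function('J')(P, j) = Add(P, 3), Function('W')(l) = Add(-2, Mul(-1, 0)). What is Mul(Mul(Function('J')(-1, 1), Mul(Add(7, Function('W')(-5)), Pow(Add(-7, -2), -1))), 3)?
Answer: Rational(-10, 3) ≈ -3.3333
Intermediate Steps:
Function('W')(l) = -2 (Function('W')(l) = Add(-2, 0) = -2)
Function('J')(P, j) = Add(3, P)
Mul(Mul(Function('J')(-1, 1), Mul(Add(7, Function('W')(-5)), Pow(Add(-7, -2), -1))), 3) = Mul(Mul(Add(3, -1), Mul(Add(7, -2), Pow(Add(-7, -2), -1))), 3) = Mul(Mul(2, Mul(5, Pow(-9, -1))), 3) = Mul(Mul(2, Mul(5, Rational(-1, 9))), 3) = Mul(Mul(2, Rational(-5, 9)), 3) = Mul(Rational(-10, 9), 3) = Rational(-10, 3)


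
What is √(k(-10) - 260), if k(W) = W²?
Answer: 4*I*√10 ≈ 12.649*I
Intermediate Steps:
√(k(-10) - 260) = √((-10)² - 260) = √(100 - 260) = √(-160) = 4*I*√10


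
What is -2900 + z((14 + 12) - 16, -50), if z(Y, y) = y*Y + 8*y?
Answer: -3800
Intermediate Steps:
z(Y, y) = 8*y + Y*y (z(Y, y) = Y*y + 8*y = 8*y + Y*y)
-2900 + z((14 + 12) - 16, -50) = -2900 - 50*(8 + ((14 + 12) - 16)) = -2900 - 50*(8 + (26 - 16)) = -2900 - 50*(8 + 10) = -2900 - 50*18 = -2900 - 900 = -3800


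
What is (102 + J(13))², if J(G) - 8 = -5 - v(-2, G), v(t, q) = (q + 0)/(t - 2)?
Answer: 187489/16 ≈ 11718.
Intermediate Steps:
v(t, q) = q/(-2 + t)
J(G) = 3 + G/4 (J(G) = 8 + (-5 - G/(-2 - 2)) = 8 + (-5 - G/(-4)) = 8 + (-5 - G*(-1)/4) = 8 + (-5 - (-1)*G/4) = 8 + (-5 + G/4) = 3 + G/4)
(102 + J(13))² = (102 + (3 + (¼)*13))² = (102 + (3 + 13/4))² = (102 + 25/4)² = (433/4)² = 187489/16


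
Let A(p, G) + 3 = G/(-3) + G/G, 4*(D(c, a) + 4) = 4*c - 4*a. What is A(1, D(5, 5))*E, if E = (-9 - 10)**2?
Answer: -722/3 ≈ -240.67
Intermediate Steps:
D(c, a) = -4 + c - a (D(c, a) = -4 + (4*c - 4*a)/4 = -4 + (-4*a + 4*c)/4 = -4 + (c - a) = -4 + c - a)
A(p, G) = -2 - G/3 (A(p, G) = -3 + (G/(-3) + G/G) = -3 + (G*(-1/3) + 1) = -3 + (-G/3 + 1) = -3 + (1 - G/3) = -2 - G/3)
E = 361 (E = (-19)**2 = 361)
A(1, D(5, 5))*E = (-2 - (-4 + 5 - 1*5)/3)*361 = (-2 - (-4 + 5 - 5)/3)*361 = (-2 - 1/3*(-4))*361 = (-2 + 4/3)*361 = -2/3*361 = -722/3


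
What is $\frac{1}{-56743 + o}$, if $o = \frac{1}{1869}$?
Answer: $- \frac{1869}{106052666} \approx -1.7623 \cdot 10^{-5}$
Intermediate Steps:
$o = \frac{1}{1869} \approx 0.00053505$
$\frac{1}{-56743 + o} = \frac{1}{-56743 + \frac{1}{1869}} = \frac{1}{- \frac{106052666}{1869}} = - \frac{1869}{106052666}$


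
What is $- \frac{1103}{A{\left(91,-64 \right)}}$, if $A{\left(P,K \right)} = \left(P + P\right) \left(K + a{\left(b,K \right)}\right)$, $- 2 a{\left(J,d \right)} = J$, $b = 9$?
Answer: $\frac{1103}{12467} \approx 0.088474$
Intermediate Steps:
$a{\left(J,d \right)} = - \frac{J}{2}$
$A{\left(P,K \right)} = 2 P \left(- \frac{9}{2} + K\right)$ ($A{\left(P,K \right)} = \left(P + P\right) \left(K - \frac{9}{2}\right) = 2 P \left(K - \frac{9}{2}\right) = 2 P \left(- \frac{9}{2} + K\right)$)
$- \frac{1103}{A{\left(91,-64 \right)}} = - \frac{1103}{91 \left(-9 + 2 \left(-64\right)\right)} = - \frac{1103}{91 \left(-9 - 128\right)} = - \frac{1103}{91 \left(-137\right)} = - \frac{1103}{-12467} = \left(-1103\right) \left(- \frac{1}{12467}\right) = \frac{1103}{12467}$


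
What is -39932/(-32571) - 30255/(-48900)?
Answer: 195874027/106181460 ≈ 1.8447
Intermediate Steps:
-39932/(-32571) - 30255/(-48900) = -39932*(-1/32571) - 30255*(-1/48900) = 39932/32571 + 2017/3260 = 195874027/106181460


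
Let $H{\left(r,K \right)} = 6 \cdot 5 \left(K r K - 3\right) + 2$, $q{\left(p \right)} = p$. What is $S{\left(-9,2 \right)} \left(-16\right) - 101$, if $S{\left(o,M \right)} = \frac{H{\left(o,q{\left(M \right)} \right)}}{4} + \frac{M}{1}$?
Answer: $4539$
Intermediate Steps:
$H{\left(r,K \right)} = -88 + 30 r K^{2}$ ($H{\left(r,K \right)} = 30 \left(r K^{2} - 3\right) + 2 = 30 \left(-3 + r K^{2}\right) + 2 = \left(-90 + 30 r K^{2}\right) + 2 = -88 + 30 r K^{2}$)
$S{\left(o,M \right)} = -22 + M + \frac{15 o M^{2}}{2}$ ($S{\left(o,M \right)} = \frac{-88 + 30 o M^{2}}{4} + \frac{M}{1} = \left(-88 + 30 o M^{2}\right) \frac{1}{4} + M 1 = \left(-22 + \frac{15 o M^{2}}{2}\right) + M = -22 + M + \frac{15 o M^{2}}{2}$)
$S{\left(-9,2 \right)} \left(-16\right) - 101 = \left(-22 + 2 + \frac{15}{2} \left(-9\right) 2^{2}\right) \left(-16\right) - 101 = \left(-22 + 2 + \frac{15}{2} \left(-9\right) 4\right) \left(-16\right) - 101 = \left(-22 + 2 - 270\right) \left(-16\right) - 101 = \left(-290\right) \left(-16\right) - 101 = 4640 - 101 = 4539$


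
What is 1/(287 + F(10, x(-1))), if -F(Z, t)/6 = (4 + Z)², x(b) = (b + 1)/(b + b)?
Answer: -1/889 ≈ -0.0011249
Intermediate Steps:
x(b) = (1 + b)/(2*b) (x(b) = (1 + b)/((2*b)) = (1 + b)*(1/(2*b)) = (1 + b)/(2*b))
F(Z, t) = -6*(4 + Z)²
1/(287 + F(10, x(-1))) = 1/(287 - 6*(4 + 10)²) = 1/(287 - 6*14²) = 1/(287 - 6*196) = 1/(287 - 1176) = 1/(-889) = -1/889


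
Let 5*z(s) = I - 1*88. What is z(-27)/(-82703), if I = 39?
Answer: 49/413515 ≈ 0.00011850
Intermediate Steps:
z(s) = -49/5 (z(s) = (39 - 1*88)/5 = (39 - 88)/5 = (⅕)*(-49) = -49/5)
z(-27)/(-82703) = -49/5/(-82703) = -49/5*(-1/82703) = 49/413515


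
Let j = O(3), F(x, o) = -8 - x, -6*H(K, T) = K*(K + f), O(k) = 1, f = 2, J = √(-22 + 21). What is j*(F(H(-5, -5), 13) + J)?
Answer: -11/2 + I ≈ -5.5 + 1.0*I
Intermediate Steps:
J = I (J = √(-1) = I ≈ 1.0*I)
H(K, T) = -K*(2 + K)/6 (H(K, T) = -K*(K + 2)/6 = -K*(2 + K)/6)
j = 1
j*(F(H(-5, -5), 13) + J) = 1*((-8 - (-1)*(-5)*(2 - 5)/6) + I) = 1*((-8 - (-1)*(-5)*(-3)/6) + I) = 1*((-8 - 1*(-5/2)) + I) = 1*((-8 + 5/2) + I) = 1*(-11/2 + I) = -11/2 + I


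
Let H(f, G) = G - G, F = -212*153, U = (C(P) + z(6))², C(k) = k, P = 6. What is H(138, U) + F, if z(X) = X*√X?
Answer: -32436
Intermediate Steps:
z(X) = X^(3/2)
U = (6 + 6*√6)² (U = (6 + 6^(3/2))² = (6 + 6*√6)² ≈ 428.36)
F = -32436
H(f, G) = 0
H(138, U) + F = 0 - 32436 = -32436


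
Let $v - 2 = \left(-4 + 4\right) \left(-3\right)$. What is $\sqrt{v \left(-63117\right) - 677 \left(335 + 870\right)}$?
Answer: $i \sqrt{942019} \approx 970.58 i$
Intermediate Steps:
$v = 2$ ($v = 2 + \left(-4 + 4\right) \left(-3\right) = 2 + 0 \left(-3\right) = 2 + 0 = 2$)
$\sqrt{v \left(-63117\right) - 677 \left(335 + 870\right)} = \sqrt{2 \left(-63117\right) - 677 \left(335 + 870\right)} = \sqrt{-126234 - 815785} = \sqrt{-942019} = i \sqrt{942019}$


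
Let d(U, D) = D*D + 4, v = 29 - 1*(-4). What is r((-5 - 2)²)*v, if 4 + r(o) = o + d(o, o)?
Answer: 80850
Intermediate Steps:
v = 33 (v = 29 + 4 = 33)
d(U, D) = 4 + D² (d(U, D) = D² + 4 = 4 + D²)
r(o) = o + o² (r(o) = -4 + (o + (4 + o²)) = -4 + (4 + o + o²) = o + o²)
r((-5 - 2)²)*v = ((-5 - 2)²*(1 + (-5 - 2)²))*33 = ((-7)²*(1 + (-7)²))*33 = (49*(1 + 49))*33 = (49*50)*33 = 2450*33 = 80850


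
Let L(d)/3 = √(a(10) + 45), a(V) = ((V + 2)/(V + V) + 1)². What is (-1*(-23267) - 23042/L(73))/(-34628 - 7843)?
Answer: -23267/42471 + 2810*√1189/3694977 ≈ -0.52161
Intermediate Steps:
a(V) = (1 + (2 + V)/(2*V))² (a(V) = ((2 + V)/((2*V)) + 1)² = ((2 + V)*(1/(2*V)) + 1)² = ((2 + V)/(2*V) + 1)² = (1 + (2 + V)/(2*V))²)
L(d) = 3*√1189/5 (L(d) = 3*√((¼)*(2 + 3*10)²/10² + 45) = 3*√((¼)*(1/100)*(2 + 30)² + 45) = 3*√((¼)*(1/100)*32² + 45) = 3*√((¼)*(1/100)*1024 + 45) = 3*√(64/25 + 45) = 3*√(1189/25) = 3*(√1189/5) = 3*√1189/5)
(-1*(-23267) - 23042/L(73))/(-34628 - 7843) = (-1*(-23267) - 23042*5*√1189/3567)/(-34628 - 7843) = (23267 - 2810*√1189/87)/(-42471) = (23267 - 2810*√1189/87)*(-1/42471) = -23267/42471 + 2810*√1189/3694977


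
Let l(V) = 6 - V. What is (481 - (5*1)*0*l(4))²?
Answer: 231361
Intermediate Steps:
(481 - (5*1)*0*l(4))² = (481 - (5*1)*0*(6 - 1*4))² = (481 - 5*0*(6 - 4))² = (481 - 0*2)² = (481 - 1*0)² = (481 + 0)² = 481² = 231361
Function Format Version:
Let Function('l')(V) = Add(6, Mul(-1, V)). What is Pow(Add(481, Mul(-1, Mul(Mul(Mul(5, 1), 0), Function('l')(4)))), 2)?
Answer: 231361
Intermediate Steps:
Pow(Add(481, Mul(-1, Mul(Mul(Mul(5, 1), 0), Function('l')(4)))), 2) = Pow(Add(481, Mul(-1, Mul(Mul(Mul(5, 1), 0), Add(6, Mul(-1, 4))))), 2) = Pow(Add(481, Mul(-1, Mul(Mul(5, 0), Add(6, -4)))), 2) = Pow(Add(481, Mul(-1, Mul(0, 2))), 2) = Pow(Add(481, Mul(-1, 0)), 2) = Pow(Add(481, 0), 2) = Pow(481, 2) = 231361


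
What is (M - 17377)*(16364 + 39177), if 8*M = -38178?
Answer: -4920765977/4 ≈ -1.2302e+9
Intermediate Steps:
M = -19089/4 (M = (⅛)*(-38178) = -19089/4 ≈ -4772.3)
(M - 17377)*(16364 + 39177) = (-19089/4 - 17377)*(16364 + 39177) = -88597/4*55541 = -4920765977/4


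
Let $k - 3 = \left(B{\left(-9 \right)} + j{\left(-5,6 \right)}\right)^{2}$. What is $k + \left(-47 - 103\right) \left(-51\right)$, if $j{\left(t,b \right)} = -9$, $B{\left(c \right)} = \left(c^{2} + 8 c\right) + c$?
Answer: $7734$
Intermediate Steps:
$B{\left(c \right)} = c^{2} + 9 c$
$k = 84$ ($k = 3 + \left(- 9 \left(9 - 9\right) - 9\right)^{2} = 3 + \left(\left(-9\right) 0 - 9\right)^{2} = 3 + \left(0 - 9\right)^{2} = 3 + \left(-9\right)^{2} = 3 + 81 = 84$)
$k + \left(-47 - 103\right) \left(-51\right) = 84 + \left(-47 - 103\right) \left(-51\right) = 84 - -7650 = 84 + 7650 = 7734$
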